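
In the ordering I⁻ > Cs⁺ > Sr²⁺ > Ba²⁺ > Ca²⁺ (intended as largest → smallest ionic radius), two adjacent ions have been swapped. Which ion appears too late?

The pair Sr²⁺, Ba²⁺ is the wrong way round — Sr²⁺ and Ba²⁺ are in one column with the same charge; the lighter period-5 ion has one fewer shell and is smaller. All other adjacent pairs agree with periodic trends, so Ba²⁺ is the misplaced ion.

Ba²⁺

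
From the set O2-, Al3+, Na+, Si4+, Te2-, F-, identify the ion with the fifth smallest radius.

First list Z and electron count for each: Si4+ has 10 e⁻ (Z=14), Al3+ has 10 e⁻ (Z=13), Na+ has 10 e⁻ (Z=11), F- has 10 e⁻ (Z=9), O2- has 10 e⁻ (Z=8), Te2- has 54 e⁻ (Z=52). Si4+ < Al3+ (isoelectronic, higher Z=14 is smaller); Al3+ < Na+ (both 10 e⁻, Z=13>11); Na+ < F- (both 10 e⁻, Z=11>9); F- < O2- (both 10 e⁻, Z=9>8); O2- < Te2- (same group, 3 shells fewer).
Full ascending order: Si4+ < Al3+ < Na+ < F- < O2- < Te2-. Counting from the smallest, position 5 is O2-.

O2-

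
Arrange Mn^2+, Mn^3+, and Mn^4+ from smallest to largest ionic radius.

Mn^4+ < Mn^3+ < Mn^2+

Same element, different charge: the more highly charged cation has fewer electrons and a greater effective nuclear charge per electron, making Mn^4+ the smallest.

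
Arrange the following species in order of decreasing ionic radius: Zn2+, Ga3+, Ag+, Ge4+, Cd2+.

Ag+ > Cd2+ > Zn2+ > Ga3+ > Ge4+

Tabulating Z and e⁻: Ge4+: 28 e⁻, Z=32, Ga3+: 28 e⁻, Z=31, Zn2+: 28 e⁻, Z=30, Cd2+: 46 e⁻, Z=48, Ag+: 46 e⁻, Z=47. Ge4+ < Ga3+ (isoelectronic, higher Z=32 is smaller); Ga3+ < Zn2+ (both 28 e⁻, Z=31>30); Zn2+ < Cd2+ (same group, 1 shell fewer); Cd2+ < Ag+ (isoelectronic, higher Z=48 is smaller).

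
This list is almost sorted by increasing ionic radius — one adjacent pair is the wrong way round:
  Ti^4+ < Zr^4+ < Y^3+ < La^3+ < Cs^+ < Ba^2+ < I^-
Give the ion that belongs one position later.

Scanning neighbour by neighbour, only Cs^+/Ba^2+ violates a trend: they are isoelectronic (54 e⁻) and Ba has more protons than Cs (56 vs 55), making Ba^2+ smaller. That makes Cs^+ the one sitting a position early relative to where it belongs.

Cs^+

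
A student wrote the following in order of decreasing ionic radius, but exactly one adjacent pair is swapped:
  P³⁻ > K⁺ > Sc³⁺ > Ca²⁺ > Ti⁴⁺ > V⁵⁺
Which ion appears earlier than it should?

Sc³⁺

Scanning neighbour by neighbour, only Sc³⁺/Ca²⁺ violates a trend: Sc³⁺ and Ca²⁺ share 18 electrons; the higher nuclear charge on Sc (Z=21) contracts it more, so Sc³⁺ < Ca²⁺. That makes Sc³⁺ the one sitting a position early relative to where it belongs.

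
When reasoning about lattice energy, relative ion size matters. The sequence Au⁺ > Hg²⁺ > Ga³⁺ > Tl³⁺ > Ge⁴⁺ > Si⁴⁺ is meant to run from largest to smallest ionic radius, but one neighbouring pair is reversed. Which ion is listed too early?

Ga³⁺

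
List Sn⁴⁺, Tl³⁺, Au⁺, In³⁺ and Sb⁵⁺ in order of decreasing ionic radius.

Sb⁵⁺ (Z=51, 46 e⁻), Sn⁴⁺ (Z=50, 46 e⁻), In³⁺ (Z=49, 46 e⁻), Tl³⁺ (Z=81, 78 e⁻), Au⁺ (Z=79, 78 e⁻). Sb⁵⁺ < Sn⁴⁺ (isoelectronic, higher Z=51 is smaller); Sn⁴⁺ < In³⁺ (isoelectronic, higher Z=50 is smaller); In³⁺ < Tl³⁺ (same group, period 5 vs 6); Tl³⁺ < Au⁺ (both 78 e⁻, Z=81>79).

Au⁺ > Tl³⁺ > In³⁺ > Sn⁴⁺ > Sb⁵⁺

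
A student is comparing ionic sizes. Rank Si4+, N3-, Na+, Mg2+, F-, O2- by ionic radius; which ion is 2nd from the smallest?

Mg2+

Isoelectronic series (10 e⁻ each). Size is set by nuclear charge: more protons means a smaller ion. Si4+ (Z=14), Mg2+ (Z=12), Na+ (Z=11), F- (Z=9), O2- (Z=8), N3- (Z=7).
Full ascending order: Si4+ < Mg2+ < Na+ < F- < O2- < N3-. Counting from the smallest, position 2 is Mg2+.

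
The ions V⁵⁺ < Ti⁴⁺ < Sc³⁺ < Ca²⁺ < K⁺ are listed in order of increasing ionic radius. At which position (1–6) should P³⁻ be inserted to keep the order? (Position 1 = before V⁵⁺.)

Each ion has 18 electrons. The ranking follows nuclear charge in reverse — greater Z gives a smaller radius. V⁵⁺ (Z=23), Ti⁴⁺ (Z=22), Sc³⁺ (Z=21), Ca²⁺ (Z=20), K⁺ (Z=19), P³⁻ (Z=15).
The complete sequence is V⁵⁺ < Ti⁴⁺ < Sc³⁺ < Ca²⁺ < K⁺ < P³⁻. P³⁻ sits at position 6.

6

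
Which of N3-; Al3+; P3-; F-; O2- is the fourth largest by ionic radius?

Work out protons and electrons: Al3+ has 10 e⁻ (Z=13), F- has 10 e⁻ (Z=9), O2- has 10 e⁻ (Z=8), N3- has 10 e⁻ (Z=7), P3- has 18 e⁻ (Z=15). Al3+ < F- (isoelectronic, higher Z=13 is smaller); F- < O2- (isoelectronic, higher Z=9 is smaller); O2- < N3- (isoelectronic, higher Z=8 is smaller); N3- < P3- (same group, 1 shell fewer).
Full ascending order: Al3+ < F- < O2- < N3- < P3-. Counting from the largest, position 4 is F-.

F-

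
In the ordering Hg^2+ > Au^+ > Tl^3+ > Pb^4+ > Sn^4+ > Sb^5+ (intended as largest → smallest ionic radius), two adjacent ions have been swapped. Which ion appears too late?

The pair Hg^2+, Au^+ is the wrong way round — both have 78 electrons but Z(Hg)=80 > Z(Au)=79, so Hg^2+ should be the smaller of the two. All other adjacent pairs agree with periodic trends, so Au^+ is the misplaced ion.

Au^+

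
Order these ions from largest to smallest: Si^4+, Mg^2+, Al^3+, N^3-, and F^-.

N^3- > F^- > Mg^2+ > Al^3+ > Si^4+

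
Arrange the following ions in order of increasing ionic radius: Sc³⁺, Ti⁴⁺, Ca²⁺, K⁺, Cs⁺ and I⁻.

First list Z and electron count for each: Ti⁴⁺: 18 e⁻, Z=22, Sc³⁺: 18 e⁻, Z=21, Ca²⁺: 18 e⁻, Z=20, K⁺: 18 e⁻, Z=19, Cs⁺: 54 e⁻, Z=55, I⁻: 54 e⁻, Z=53. Ti⁴⁺ < Sc³⁺ (isoelectronic, higher Z=22 is smaller); Sc³⁺ < Ca²⁺ (isoelectronic, higher Z=21 is smaller); Ca²⁺ < K⁺ (both 18 e⁻, Z=20>19); K⁺ < Cs⁺ (same group, period 4 vs 6); Cs⁺ < I⁻ (isoelectronic, higher Z=55 is smaller).

Ti⁴⁺ < Sc³⁺ < Ca²⁺ < K⁺ < Cs⁺ < I⁻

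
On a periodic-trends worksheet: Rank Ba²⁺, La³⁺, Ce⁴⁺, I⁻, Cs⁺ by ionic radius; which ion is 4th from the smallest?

Cs⁺

These species are isoelectronic with 54 electrons. The only difference is the number of protons: Ce⁴⁺ (Z=58), La³⁺ (Z=57), Ba²⁺ (Z=56), Cs⁺ (Z=55), I⁻ (Z=53). The strongest nuclear pull (Ce⁴⁺) gives the smallest ion.
Full ascending order: Ce⁴⁺ < La³⁺ < Ba²⁺ < Cs⁺ < I⁻. Counting from the smallest, position 4 is Cs⁺.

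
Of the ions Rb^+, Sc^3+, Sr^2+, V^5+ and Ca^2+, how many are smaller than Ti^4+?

First list Z and electron count for each: V^5+ has 18 e⁻ (Z=23), Ti^4+ has 18 e⁻ (Z=22), Sc^3+ has 18 e⁻ (Z=21), Ca^2+ has 18 e⁻ (Z=20), Sr^2+ has 36 e⁻ (Z=38), Rb^+ has 36 e⁻ (Z=37). V^5+ < Ti^4+ (both 18 e⁻, Z=23>22); Ti^4+ < Sc^3+ (both 18 e⁻, Z=22>21); Sc^3+ < Ca^2+ (isoelectronic, higher Z=21 is smaller); Ca^2+ < Sr^2+ (same group, 1 shell fewer); Sr^2+ < Rb^+ (isoelectronic, higher Z=38 is smaller).
Relative to Ti^4+, the ions that are smaller are V^5+. Count: 1.

1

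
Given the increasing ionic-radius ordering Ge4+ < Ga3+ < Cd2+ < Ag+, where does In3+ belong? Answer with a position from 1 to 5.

3

Tabulating Z and e⁻: Ge4+ (Z=32, 28 e⁻), Ga3+ (Z=31, 28 e⁻), In3+ (Z=49, 46 e⁻), Cd2+ (Z=48, 46 e⁻), Ag+ (Z=47, 46 e⁻). Ge4+ < Ga3+ (both 28 e⁻, Z=32>31); Ga3+ < In3+ (same group, period 4 vs 5); In3+ < Cd2+ (both 46 e⁻, Z=49>48); Cd2+ < Ag+ (isoelectronic, higher Z=48 is smaller).
Merged order: Ge4+ < Ga3+ < In3+ < Cd2+ < Ag+ — In3+ is number 3.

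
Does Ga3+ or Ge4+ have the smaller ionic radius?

Isoelectronic series (28 e⁻ each). Size is set by nuclear charge: more protons means a smaller ion. Ge4+ (Z=32), Ga3+ (Z=31).

Ge4+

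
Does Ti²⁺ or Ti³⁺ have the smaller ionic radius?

Same element, different charge: the more highly charged cation has fewer electrons and a greater effective nuclear charge per electron, making Ti³⁺ the smallest.

Ti³⁺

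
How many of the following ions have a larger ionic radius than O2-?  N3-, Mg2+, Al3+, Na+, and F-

1

These species are isoelectronic with 10 electrons. The only difference is the number of protons: Al3+ (Z=13), Mg2+ (Z=12), Na+ (Z=11), F- (Z=9), O2- (Z=8), N3- (Z=7). The strongest nuclear pull (Al3+) gives the smallest ion.
Overall: Al3+ < Mg2+ < Na+ < F- < O2- < N3-. O2- has 4 below it and 1 above. Count: 1.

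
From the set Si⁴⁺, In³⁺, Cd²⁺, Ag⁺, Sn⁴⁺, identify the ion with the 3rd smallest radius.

In³⁺

Work out protons and electrons: Si⁴⁺ (Z=14, 10 e⁻), Sn⁴⁺ (Z=50, 46 e⁻), In³⁺ (Z=49, 46 e⁻), Cd²⁺ (Z=48, 46 e⁻), Ag⁺ (Z=47, 46 e⁻). Si⁴⁺ < Sn⁴⁺ (same group, period 3 vs 5); Sn⁴⁺ < In³⁺ (both 46 e⁻, Z=50>49); In³⁺ < Cd²⁺ (both 46 e⁻, Z=49>48); Cd²⁺ < Ag⁺ (isoelectronic, higher Z=48 is smaller).
Ordering: Si⁴⁺ < Sn⁴⁺ < In³⁺ < Cd²⁺ < Ag⁺. The 3rd smallest is In³⁺.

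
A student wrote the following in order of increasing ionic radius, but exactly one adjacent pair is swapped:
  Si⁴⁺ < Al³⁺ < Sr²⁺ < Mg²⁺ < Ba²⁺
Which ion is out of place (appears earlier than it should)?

Sr²⁺

The pair Sr²⁺, Mg²⁺ is the wrong way round — both in group 2 with the same charge; Mg²⁺ (period 3) has the smaller radius. All other adjacent pairs agree with periodic trends, so Sr²⁺ is the misplaced ion.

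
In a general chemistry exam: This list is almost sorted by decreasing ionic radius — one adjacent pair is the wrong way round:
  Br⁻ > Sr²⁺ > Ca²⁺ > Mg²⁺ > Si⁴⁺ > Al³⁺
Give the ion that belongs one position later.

Scanning neighbour by neighbour, only Si⁴⁺/Al³⁺ violates a trend: both have 10 electrons but Z(Si)=14 > Z(Al)=13, so Si⁴⁺ should be the smaller of the two. That makes Si⁴⁺ the one sitting a position early relative to where it belongs.

Si⁴⁺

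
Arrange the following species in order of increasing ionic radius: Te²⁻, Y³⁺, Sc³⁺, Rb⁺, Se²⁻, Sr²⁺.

Sc³⁺ < Y³⁺ < Sr²⁺ < Rb⁺ < Se²⁻ < Te²⁻

Work out protons and electrons: Sc³⁺: 18 e⁻, Z=21, Y³⁺: 36 e⁻, Z=39, Sr²⁺: 36 e⁻, Z=38, Rb⁺: 36 e⁻, Z=37, Se²⁻: 36 e⁻, Z=34, Te²⁻: 54 e⁻, Z=52. Sc³⁺ < Y³⁺ (same group, 1 shell fewer); Y³⁺ < Sr²⁺ (both 36 e⁻, Z=39>38); Sr²⁺ < Rb⁺ (both 36 e⁻, Z=38>37); Rb⁺ < Se²⁻ (isoelectronic, higher Z=37 is smaller); Se²⁻ < Te²⁻ (same group, period 4 vs 5).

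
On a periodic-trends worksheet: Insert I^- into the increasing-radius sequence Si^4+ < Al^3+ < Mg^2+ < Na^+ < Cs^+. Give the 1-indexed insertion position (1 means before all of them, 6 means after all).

6

Si^4+: 10 e⁻, Z=14, Al^3+: 10 e⁻, Z=13, Mg^2+: 10 e⁻, Z=12, Na^+: 10 e⁻, Z=11, Cs^+: 54 e⁻, Z=55, I^-: 54 e⁻, Z=53. Si^4+ < Al^3+ (isoelectronic, higher Z=14 is smaller); Al^3+ < Mg^2+ (both 10 e⁻, Z=13>12); Mg^2+ < Na^+ (both 10 e⁻, Z=12>11); Na^+ < Cs^+ (same group, period 3 vs 6); Cs^+ < I^- (isoelectronic, higher Z=55 is smaller).
With I^- included the full order is Si^4+ < Al^3+ < Mg^2+ < Na^+ < Cs^+ < I^-, so it takes position 6.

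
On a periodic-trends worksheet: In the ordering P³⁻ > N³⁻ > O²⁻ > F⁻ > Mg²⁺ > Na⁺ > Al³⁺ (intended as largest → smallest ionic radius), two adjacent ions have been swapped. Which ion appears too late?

The pair Mg²⁺, Na⁺ is the wrong way round — both have 10 electrons but Z(Mg)=12 > Z(Na)=11, so Mg²⁺ should be the smaller of the two. All other adjacent pairs agree with periodic trends, so Na⁺ is the misplaced ion.

Na⁺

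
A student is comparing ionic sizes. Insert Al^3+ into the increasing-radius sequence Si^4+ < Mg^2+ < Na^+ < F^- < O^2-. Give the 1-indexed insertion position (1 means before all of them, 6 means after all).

Each ion has 10 electrons. The ranking follows nuclear charge in reverse — greater Z gives a smaller radius. Si^4+ (Z=14), Al^3+ (Z=13), Mg^2+ (Z=12), Na^+ (Z=11), F^- (Z=9), O^2- (Z=8).
Merged order: Si^4+ < Al^3+ < Mg^2+ < Na^+ < F^- < O^2- — Al^3+ is number 2.

2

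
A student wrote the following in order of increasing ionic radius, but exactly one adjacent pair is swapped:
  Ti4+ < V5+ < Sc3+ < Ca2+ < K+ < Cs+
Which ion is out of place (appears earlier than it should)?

Scanning neighbour by neighbour, only Ti4+/V5+ violates a trend: V5+ and Ti4+ share 18 electrons; the higher nuclear charge on V (Z=23) contracts it more, so V5+ < Ti4+. That makes Ti4+ the one sitting a position early relative to where it belongs.

Ti4+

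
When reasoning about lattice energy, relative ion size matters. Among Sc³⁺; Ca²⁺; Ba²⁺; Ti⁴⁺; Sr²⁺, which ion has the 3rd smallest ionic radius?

Ca²⁺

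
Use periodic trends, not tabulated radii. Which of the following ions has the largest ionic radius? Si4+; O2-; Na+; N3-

Isoelectronic series (10 e⁻ each). Size is set by nuclear charge: more protons means a smaller ion. Si4+ (Z=14), Na+ (Z=11), O2- (Z=8), N3- (Z=7).

N3-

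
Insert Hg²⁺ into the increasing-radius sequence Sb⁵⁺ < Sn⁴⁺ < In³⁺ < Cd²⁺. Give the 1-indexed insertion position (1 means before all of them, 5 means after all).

5

Electron counts and nuclear charges: Sb⁵⁺: 46 e⁻, Z=51, Sn⁴⁺: 46 e⁻, Z=50, In³⁺: 46 e⁻, Z=49, Cd²⁺: 46 e⁻, Z=48, Hg²⁺: 78 e⁻, Z=80. Sb⁵⁺ < Sn⁴⁺ (isoelectronic, higher Z=51 is smaller); Sn⁴⁺ < In³⁺ (both 46 e⁻, Z=50>49); In³⁺ < Cd²⁺ (isoelectronic, higher Z=49 is smaller); Cd²⁺ < Hg²⁺ (same group, 1 shell fewer).
The complete sequence is Sb⁵⁺ < Sn⁴⁺ < In³⁺ < Cd²⁺ < Hg²⁺. Hg²⁺ sits at position 5.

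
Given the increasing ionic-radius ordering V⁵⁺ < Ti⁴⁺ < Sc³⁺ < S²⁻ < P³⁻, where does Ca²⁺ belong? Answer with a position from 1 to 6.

4

Isoelectronic series (18 e⁻ each). Size is set by nuclear charge: more protons means a smaller ion. V⁵⁺ (Z=23), Ti⁴⁺ (Z=22), Sc³⁺ (Z=21), Ca²⁺ (Z=20), S²⁻ (Z=16), P³⁻ (Z=15).
Putting Ca²⁺ in gives V⁵⁺ < Ti⁴⁺ < Sc³⁺ < Ca²⁺ < S²⁻ < P³⁻; it lands at slot 4.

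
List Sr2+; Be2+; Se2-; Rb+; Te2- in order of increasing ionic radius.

Tabulating Z and e⁻: Be2+ (Z=4, 2 e⁻), Sr2+ (Z=38, 36 e⁻), Rb+ (Z=37, 36 e⁻), Se2- (Z=34, 36 e⁻), Te2- (Z=52, 54 e⁻). Be2+ < Sr2+ (same group, 3 shells fewer); Sr2+ < Rb+ (isoelectronic, higher Z=38 is smaller); Rb+ < Se2- (both 36 e⁻, Z=37>34); Se2- < Te2- (same group, 1 shell fewer).

Be2+ < Sr2+ < Rb+ < Se2- < Te2-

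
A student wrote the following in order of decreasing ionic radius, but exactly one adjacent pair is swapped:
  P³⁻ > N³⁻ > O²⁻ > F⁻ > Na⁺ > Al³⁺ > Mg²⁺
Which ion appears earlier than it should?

Al³⁺

Check each adjacent pair. Al³⁺ and Mg²⁺ are reversed: they are isoelectronic (10 e⁻) and Al has more protons than Mg (13 vs 12), making Al³⁺ smaller. No other neighbouring pair contradicts the periodic trends, so Al³⁺ is the ion listed too early.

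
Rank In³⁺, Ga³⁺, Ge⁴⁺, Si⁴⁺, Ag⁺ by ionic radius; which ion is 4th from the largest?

Tabulating Z and e⁻: Si⁴⁺: 10 e⁻, Z=14, Ge⁴⁺: 28 e⁻, Z=32, Ga³⁺: 28 e⁻, Z=31, In³⁺: 46 e⁻, Z=49, Ag⁺: 46 e⁻, Z=47. Si⁴⁺ < Ge⁴⁺ (same group, period 3 vs 4); Ge⁴⁺ < Ga³⁺ (isoelectronic, higher Z=32 is smaller); Ga³⁺ < In³⁺ (same group, period 4 vs 5); In³⁺ < Ag⁺ (both 46 e⁻, Z=49>47).
So the order is Si⁴⁺ < Ge⁴⁺ < Ga³⁺ < In³⁺ < Ag⁺; the 4th-largest ion is Ge⁴⁺.

Ge⁴⁺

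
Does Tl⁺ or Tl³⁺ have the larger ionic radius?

For a single element, ionic radius drops as positive charge rises — Tl³⁺ < Tl⁺.

Tl⁺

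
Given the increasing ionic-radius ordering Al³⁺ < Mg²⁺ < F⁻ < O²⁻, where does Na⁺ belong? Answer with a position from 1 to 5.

3

Each ion has 10 electrons. The ranking follows nuclear charge in reverse — greater Z gives a smaller radius. Al³⁺ (Z=13), Mg²⁺ (Z=12), Na⁺ (Z=11), F⁻ (Z=9), O²⁻ (Z=8).
With Na⁺ included the full order is Al³⁺ < Mg²⁺ < Na⁺ < F⁻ < O²⁻, so it takes position 3.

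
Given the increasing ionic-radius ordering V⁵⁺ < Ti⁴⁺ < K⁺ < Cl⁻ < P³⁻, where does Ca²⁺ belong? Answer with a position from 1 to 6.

These species are isoelectronic with 18 electrons. The only difference is the number of protons: V⁵⁺ (Z=23), Ti⁴⁺ (Z=22), Ca²⁺ (Z=20), K⁺ (Z=19), Cl⁻ (Z=17), P³⁻ (Z=15). The strongest nuclear pull (V⁵⁺) gives the smallest ion.
Putting Ca²⁺ in gives V⁵⁺ < Ti⁴⁺ < Ca²⁺ < K⁺ < Cl⁻ < P³⁻; it lands at slot 3.

3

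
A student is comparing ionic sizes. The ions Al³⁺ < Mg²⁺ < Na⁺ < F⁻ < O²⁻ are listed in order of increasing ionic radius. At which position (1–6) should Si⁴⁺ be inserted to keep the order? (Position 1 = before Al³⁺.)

Isoelectronic series (10 e⁻ each). Size is set by nuclear charge: more protons means a smaller ion. Si⁴⁺ (Z=14), Al³⁺ (Z=13), Mg²⁺ (Z=12), Na⁺ (Z=11), F⁻ (Z=9), O²⁻ (Z=8).
Putting Si⁴⁺ in gives Si⁴⁺ < Al³⁺ < Mg²⁺ < Na⁺ < F⁻ < O²⁻; it lands at slot 1.

1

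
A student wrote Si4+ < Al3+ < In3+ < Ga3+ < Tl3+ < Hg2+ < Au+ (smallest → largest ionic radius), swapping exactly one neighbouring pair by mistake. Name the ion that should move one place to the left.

Ga3+

Check each adjacent pair. In3+ and Ga3+ are reversed: Ga3+ and In3+ are in one column with the same charge; the lighter period-4 ion has one fewer shell and is smaller. No other neighbouring pair contradicts the periodic trends, so Ga3+ is the ion listed too late.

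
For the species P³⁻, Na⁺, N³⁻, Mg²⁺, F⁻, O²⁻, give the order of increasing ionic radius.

Mg²⁺ < Na⁺ < F⁻ < O²⁻ < N³⁻ < P³⁻

First list Z and electron count for each: Mg²⁺ has 10 e⁻ (Z=12), Na⁺ has 10 e⁻ (Z=11), F⁻ has 10 e⁻ (Z=9), O²⁻ has 10 e⁻ (Z=8), N³⁻ has 10 e⁻ (Z=7), P³⁻ has 18 e⁻ (Z=15). Mg²⁺ < Na⁺ (isoelectronic, higher Z=12 is smaller); Na⁺ < F⁻ (isoelectronic, higher Z=11 is smaller); F⁻ < O²⁻ (isoelectronic, higher Z=9 is smaller); O²⁻ < N³⁻ (both 10 e⁻, Z=8>7); N³⁻ < P³⁻ (same group, 1 shell fewer).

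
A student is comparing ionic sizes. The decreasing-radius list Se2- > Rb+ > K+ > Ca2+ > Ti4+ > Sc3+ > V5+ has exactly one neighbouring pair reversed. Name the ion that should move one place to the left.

Scanning neighbour by neighbour, only Ti4+/Sc3+ violates a trend: Ti4+ and Sc3+ share 18 electrons; the higher nuclear charge on Ti (Z=22) contracts it more, so Ti4+ < Sc3+. That makes Sc3+ the one sitting a position late relative to where it belongs.

Sc3+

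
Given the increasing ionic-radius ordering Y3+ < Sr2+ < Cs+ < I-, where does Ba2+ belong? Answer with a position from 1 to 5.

3

Y3+ (Z=39, 36 e⁻), Sr2+ (Z=38, 36 e⁻), Ba2+ (Z=56, 54 e⁻), Cs+ (Z=55, 54 e⁻), I- (Z=53, 54 e⁻). Y3+ < Sr2+ (both 36 e⁻, Z=39>38); Sr2+ < Ba2+ (same group, 1 shell fewer); Ba2+ < Cs+ (isoelectronic, higher Z=56 is smaller); Cs+ < I- (isoelectronic, higher Z=55 is smaller).
Merged order: Y3+ < Sr2+ < Ba2+ < Cs+ < I- — Ba2+ is number 3.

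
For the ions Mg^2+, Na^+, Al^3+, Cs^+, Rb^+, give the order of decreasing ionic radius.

Al^3+: 10 e⁻, Z=13, Mg^2+: 10 e⁻, Z=12, Na^+: 10 e⁻, Z=11, Rb^+: 36 e⁻, Z=37, Cs^+: 54 e⁻, Z=55. Al^3+ < Mg^2+ (both 10 e⁻, Z=13>12); Mg^2+ < Na^+ (both 10 e⁻, Z=12>11); Na^+ < Rb^+ (same group, period 3 vs 5); Rb^+ < Cs^+ (same group, period 5 vs 6).

Cs^+ > Rb^+ > Na^+ > Mg^2+ > Al^3+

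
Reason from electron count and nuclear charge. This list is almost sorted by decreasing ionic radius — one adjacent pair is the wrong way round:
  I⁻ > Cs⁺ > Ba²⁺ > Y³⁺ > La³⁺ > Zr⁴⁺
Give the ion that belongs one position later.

Y³⁺

The pair Y³⁺, La³⁺ is the wrong way round — both in group 3 with the same charge; Y³⁺ (period 5) has the smaller radius. All other adjacent pairs agree with periodic trends, so Y³⁺ is the misplaced ion.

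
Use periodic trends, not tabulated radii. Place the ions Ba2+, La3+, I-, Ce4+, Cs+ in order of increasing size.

Isoelectronic series (54 e⁻ each). Size is set by nuclear charge: more protons means a smaller ion. Ce4+ (Z=58), La3+ (Z=57), Ba2+ (Z=56), Cs+ (Z=55), I- (Z=53).

Ce4+ < La3+ < Ba2+ < Cs+ < I-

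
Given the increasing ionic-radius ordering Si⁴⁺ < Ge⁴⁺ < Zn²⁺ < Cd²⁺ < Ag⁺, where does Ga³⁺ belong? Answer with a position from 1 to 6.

3

Si⁴⁺: 10 e⁻, Z=14, Ge⁴⁺: 28 e⁻, Z=32, Ga³⁺: 28 e⁻, Z=31, Zn²⁺: 28 e⁻, Z=30, Cd²⁺: 46 e⁻, Z=48, Ag⁺: 46 e⁻, Z=47. Si⁴⁺ < Ge⁴⁺ (same group, period 3 vs 4); Ge⁴⁺ < Ga³⁺ (both 28 e⁻, Z=32>31); Ga³⁺ < Zn²⁺ (both 28 e⁻, Z=31>30); Zn²⁺ < Cd²⁺ (same group, 1 shell fewer); Cd²⁺ < Ag⁺ (both 46 e⁻, Z=48>47).
With Ga³⁺ included the full order is Si⁴⁺ < Ge⁴⁺ < Ga³⁺ < Zn²⁺ < Cd²⁺ < Ag⁺, so it takes position 3.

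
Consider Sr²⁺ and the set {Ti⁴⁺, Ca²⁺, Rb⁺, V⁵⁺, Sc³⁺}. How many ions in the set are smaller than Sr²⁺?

4

Electron counts and nuclear charges: V⁵⁺: 18 e⁻, Z=23, Ti⁴⁺: 18 e⁻, Z=22, Sc³⁺: 18 e⁻, Z=21, Ca²⁺: 18 e⁻, Z=20, Sr²⁺: 36 e⁻, Z=38, Rb⁺: 36 e⁻, Z=37. V⁵⁺ < Ti⁴⁺ (both 18 e⁻, Z=23>22); Ti⁴⁺ < Sc³⁺ (isoelectronic, higher Z=22 is smaller); Sc³⁺ < Ca²⁺ (isoelectronic, higher Z=21 is smaller); Ca²⁺ < Sr²⁺ (same group, 1 shell fewer); Sr²⁺ < Rb⁺ (both 36 e⁻, Z=38>37).
Placing each against Sr²⁺: smaller — V⁵⁺, Ti⁴⁺, Sc³⁺, Ca²⁺; larger — Rb⁺. Count: 4.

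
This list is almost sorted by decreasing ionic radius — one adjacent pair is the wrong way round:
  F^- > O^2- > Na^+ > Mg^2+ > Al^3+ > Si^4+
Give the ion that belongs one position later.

Scanning neighbour by neighbour, only F^-/O^2- violates a trend: they are isoelectronic (10 e⁻) and F has more protons than O (9 vs 8), making F^- smaller. That makes F^- the one sitting a position early relative to where it belongs.

F^-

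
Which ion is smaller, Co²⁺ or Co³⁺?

For a single element, ionic radius drops as positive charge rises — Co³⁺ < Co²⁺.

Co³⁺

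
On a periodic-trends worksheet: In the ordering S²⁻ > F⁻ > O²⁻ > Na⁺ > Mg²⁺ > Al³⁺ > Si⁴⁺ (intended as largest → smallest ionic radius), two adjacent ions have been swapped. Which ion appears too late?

O²⁻

Compare adjacent ions: both have 10 electrons but Z(F)=9 > Z(O)=8, so F⁻ should be the smaller of the two — yet in this decreasing list F⁻ sits before O²⁻. Nothing else is reversed, so O²⁻ should move one place to the left.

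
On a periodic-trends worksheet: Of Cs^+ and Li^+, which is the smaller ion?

All are in the same group with charge +1. Radius grows down the group as n (the outermost shell) increases.

Li^+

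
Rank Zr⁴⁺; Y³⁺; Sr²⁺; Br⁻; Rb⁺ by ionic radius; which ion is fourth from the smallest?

Rb⁺

These species are isoelectronic with 36 electrons. The only difference is the number of protons: Zr⁴⁺ (Z=40), Y³⁺ (Z=39), Sr²⁺ (Z=38), Rb⁺ (Z=37), Br⁻ (Z=35). The strongest nuclear pull (Zr⁴⁺) gives the smallest ion.
Full ascending order: Zr⁴⁺ < Y³⁺ < Sr²⁺ < Rb⁺ < Br⁻. Counting from the smallest, position 4 is Rb⁺.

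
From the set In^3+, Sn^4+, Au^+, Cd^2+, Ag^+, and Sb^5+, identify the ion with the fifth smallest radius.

Ag^+

Tabulating Z and e⁻: Sb^5+ (Z=51, 46 e⁻), Sn^4+ (Z=50, 46 e⁻), In^3+ (Z=49, 46 e⁻), Cd^2+ (Z=48, 46 e⁻), Ag^+ (Z=47, 46 e⁻), Au^+ (Z=79, 78 e⁻). Sb^5+ < Sn^4+ (isoelectronic, higher Z=51 is smaller); Sn^4+ < In^3+ (isoelectronic, higher Z=50 is smaller); In^3+ < Cd^2+ (both 46 e⁻, Z=49>48); Cd^2+ < Ag^+ (isoelectronic, higher Z=48 is smaller); Ag^+ < Au^+ (same group, 1 shell fewer).
That gives Sb^5+ < Sn^4+ < In^3+ < Cd^2+ < Ag^+ < Au^+. From the smallest end, number 5 is Ag^+.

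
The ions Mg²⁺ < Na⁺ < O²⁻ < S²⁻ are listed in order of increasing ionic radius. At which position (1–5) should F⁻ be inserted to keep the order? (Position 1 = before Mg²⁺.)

Tabulating Z and e⁻: Mg²⁺ (Z=12, 10 e⁻), Na⁺ (Z=11, 10 e⁻), F⁻ (Z=9, 10 e⁻), O²⁻ (Z=8, 10 e⁻), S²⁻ (Z=16, 18 e⁻). Mg²⁺ < Na⁺ (isoelectronic, higher Z=12 is smaller); Na⁺ < F⁻ (both 10 e⁻, Z=11>9); F⁻ < O²⁻ (isoelectronic, higher Z=9 is smaller); O²⁻ < S²⁻ (same group, period 2 vs 3).
The complete sequence is Mg²⁺ < Na⁺ < F⁻ < O²⁻ < S²⁻. F⁻ sits at position 3.

3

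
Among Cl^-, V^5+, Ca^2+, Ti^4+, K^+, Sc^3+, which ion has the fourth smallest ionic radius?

Ca^2+

All of these have 18 electrons (isoelectronic). With the same electron cloud, the ion with the most protons pulls it in tightest. Nuclear charges: V^5+ (Z=23), Ti^4+ (Z=22), Sc^3+ (Z=21), Ca^2+ (Z=20), K^+ (Z=19), Cl^- (Z=17). Highest Z is smallest.
So the order is V^5+ < Ti^4+ < Sc^3+ < Ca^2+ < K^+ < Cl^-; the 4th-smallest ion is Ca^2+.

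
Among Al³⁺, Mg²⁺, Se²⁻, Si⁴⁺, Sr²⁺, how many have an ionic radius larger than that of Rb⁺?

Tabulating Z and e⁻: Si⁴⁺: 10 e⁻, Z=14, Al³⁺: 10 e⁻, Z=13, Mg²⁺: 10 e⁻, Z=12, Sr²⁺: 36 e⁻, Z=38, Rb⁺: 36 e⁻, Z=37, Se²⁻: 36 e⁻, Z=34. Si⁴⁺ < Al³⁺ (isoelectronic, higher Z=14 is smaller); Al³⁺ < Mg²⁺ (both 10 e⁻, Z=13>12); Mg²⁺ < Sr²⁺ (same group, 2 shells fewer); Sr²⁺ < Rb⁺ (both 36 e⁻, Z=38>37); Rb⁺ < Se²⁻ (isoelectronic, higher Z=37 is smaller).
Relative to Rb⁺, the ions that are larger are Se²⁻. Count: 1.

1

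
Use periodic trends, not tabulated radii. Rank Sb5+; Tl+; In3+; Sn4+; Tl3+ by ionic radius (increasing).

Electron counts and nuclear charges: Sb5+ has 46 e⁻ (Z=51), Sn4+ has 46 e⁻ (Z=50), In3+ has 46 e⁻ (Z=49), Tl3+ has 78 e⁻ (Z=81), Tl+ has 80 e⁻ (Z=81). Sb5+ < Sn4+ (isoelectronic, higher Z=51 is smaller); Sn4+ < In3+ (both 46 e⁻, Z=50>49); In3+ < Tl3+ (same group, period 5 vs 6); Tl3+ < Tl+ (higher charge on the same element).

Sb5+ < Sn4+ < In3+ < Tl3+ < Tl+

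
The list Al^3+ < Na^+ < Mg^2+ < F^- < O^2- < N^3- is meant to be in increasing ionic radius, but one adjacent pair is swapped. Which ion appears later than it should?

The pair Na^+, Mg^2+ is the wrong way round — both have 10 electrons but Z(Mg)=12 > Z(Na)=11, so Mg^2+ should be the smaller of the two. All other adjacent pairs agree with periodic trends, so Mg^2+ is the misplaced ion.

Mg^2+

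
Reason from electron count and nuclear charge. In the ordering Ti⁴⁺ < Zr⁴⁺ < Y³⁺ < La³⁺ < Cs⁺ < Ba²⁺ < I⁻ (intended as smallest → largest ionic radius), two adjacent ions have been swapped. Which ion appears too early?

Cs⁺

Scanning neighbour by neighbour, only Cs⁺/Ba²⁺ violates a trend: Ba²⁺ and Cs⁺ share 54 electrons; the higher nuclear charge on Ba (Z=56) contracts it more, so Ba²⁺ < Cs⁺. That makes Cs⁺ the one sitting a position early relative to where it belongs.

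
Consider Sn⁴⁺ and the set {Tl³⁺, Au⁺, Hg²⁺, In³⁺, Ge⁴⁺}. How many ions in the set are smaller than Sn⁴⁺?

Tabulating Z and e⁻: Ge⁴⁺: 28 e⁻, Z=32, Sn⁴⁺: 46 e⁻, Z=50, In³⁺: 46 e⁻, Z=49, Tl³⁺: 78 e⁻, Z=81, Hg²⁺: 78 e⁻, Z=80, Au⁺: 78 e⁻, Z=79. Ge⁴⁺ < Sn⁴⁺ (same group, 1 shell fewer); Sn⁴⁺ < In³⁺ (both 46 e⁻, Z=50>49); In³⁺ < Tl³⁺ (same group, 1 shell fewer); Tl³⁺ < Hg²⁺ (both 78 e⁻, Z=81>80); Hg²⁺ < Au⁺ (both 78 e⁻, Z=80>79).
Ordering all of them (including Sn⁴⁺) by radius gives Ge⁴⁺ < Sn⁴⁺ < In³⁺ < Tl³⁺ < Hg²⁺ < Au⁺. Count: 1.

1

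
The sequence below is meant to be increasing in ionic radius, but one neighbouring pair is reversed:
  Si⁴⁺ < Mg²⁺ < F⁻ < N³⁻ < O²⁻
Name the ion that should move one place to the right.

N³⁻

Compare adjacent ions: they are isoelectronic (10 e⁻) and O has more protons than N (8 vs 7), making O²⁻ smaller — yet in this increasing list N³⁻ sits before O²⁻. Nothing else is reversed, so N³⁻ should move one place to the right.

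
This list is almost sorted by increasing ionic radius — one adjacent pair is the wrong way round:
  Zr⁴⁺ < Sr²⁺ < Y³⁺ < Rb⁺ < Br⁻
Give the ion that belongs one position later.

Sr²⁺

The pair Sr²⁺, Y³⁺ is the wrong way round — they are isoelectronic (36 e⁻) and Y has more protons than Sr (39 vs 38), making Y³⁺ smaller. All other adjacent pairs agree with periodic trends, so Sr²⁺ is the misplaced ion.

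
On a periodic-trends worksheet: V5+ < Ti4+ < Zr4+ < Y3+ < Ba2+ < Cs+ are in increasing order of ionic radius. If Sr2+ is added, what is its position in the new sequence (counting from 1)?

5

Work out protons and electrons: V5+: 18 e⁻, Z=23, Ti4+: 18 e⁻, Z=22, Zr4+: 36 e⁻, Z=40, Y3+: 36 e⁻, Z=39, Sr2+: 36 e⁻, Z=38, Ba2+: 54 e⁻, Z=56, Cs+: 54 e⁻, Z=55. V5+ < Ti4+ (isoelectronic, higher Z=23 is smaller); Ti4+ < Zr4+ (same group, period 4 vs 5); Zr4+ < Y3+ (isoelectronic, higher Z=40 is smaller); Y3+ < Sr2+ (isoelectronic, higher Z=39 is smaller); Sr2+ < Ba2+ (same group, 1 shell fewer); Ba2+ < Cs+ (isoelectronic, higher Z=56 is smaller).
Merged order: V5+ < Ti4+ < Zr4+ < Y3+ < Sr2+ < Ba2+ < Cs+ — Sr2+ is number 5.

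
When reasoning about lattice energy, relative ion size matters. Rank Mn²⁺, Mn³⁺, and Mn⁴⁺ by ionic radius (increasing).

Mn⁴⁺ < Mn³⁺ < Mn²⁺

For a single element, ionic radius drops as positive charge rises — Mn⁴⁺ < Mn²⁺.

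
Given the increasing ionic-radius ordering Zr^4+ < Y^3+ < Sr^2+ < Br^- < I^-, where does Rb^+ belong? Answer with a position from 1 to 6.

4

Tabulating Z and e⁻: Zr^4+ has 36 e⁻ (Z=40), Y^3+ has 36 e⁻ (Z=39), Sr^2+ has 36 e⁻ (Z=38), Rb^+ has 36 e⁻ (Z=37), Br^- has 36 e⁻ (Z=35), I^- has 54 e⁻ (Z=53). Zr^4+ < Y^3+ (both 36 e⁻, Z=40>39); Y^3+ < Sr^2+ (isoelectronic, higher Z=39 is smaller); Sr^2+ < Rb^+ (both 36 e⁻, Z=38>37); Rb^+ < Br^- (both 36 e⁻, Z=37>35); Br^- < I^- (same group, 1 shell fewer).
Putting Rb^+ in gives Zr^4+ < Y^3+ < Sr^2+ < Rb^+ < Br^- < I^-; it lands at slot 4.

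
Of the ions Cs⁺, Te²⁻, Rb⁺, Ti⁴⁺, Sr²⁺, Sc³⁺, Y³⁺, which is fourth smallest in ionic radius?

Sr²⁺

First list Z and electron count for each: Ti⁴⁺ has 18 e⁻ (Z=22), Sc³⁺ has 18 e⁻ (Z=21), Y³⁺ has 36 e⁻ (Z=39), Sr²⁺ has 36 e⁻ (Z=38), Rb⁺ has 36 e⁻ (Z=37), Cs⁺ has 54 e⁻ (Z=55), Te²⁻ has 54 e⁻ (Z=52). Ti⁴⁺ < Sc³⁺ (both 18 e⁻, Z=22>21); Sc³⁺ < Y³⁺ (same group, period 4 vs 5); Y³⁺ < Sr²⁺ (both 36 e⁻, Z=39>38); Sr²⁺ < Rb⁺ (isoelectronic, higher Z=38 is smaller); Rb⁺ < Cs⁺ (same group, 1 shell fewer); Cs⁺ < Te²⁻ (both 54 e⁻, Z=55>52).
So the order is Ti⁴⁺ < Sc³⁺ < Y³⁺ < Sr²⁺ < Rb⁺ < Cs⁺ < Te²⁻; the 4th-smallest ion is Sr²⁺.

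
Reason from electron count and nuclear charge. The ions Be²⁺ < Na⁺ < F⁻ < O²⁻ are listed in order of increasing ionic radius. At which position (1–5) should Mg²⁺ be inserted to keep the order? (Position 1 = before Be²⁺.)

First list Z and electron count for each: Be²⁺ (Z=4, 2 e⁻), Mg²⁺ (Z=12, 10 e⁻), Na⁺ (Z=11, 10 e⁻), F⁻ (Z=9, 10 e⁻), O²⁻ (Z=8, 10 e⁻). Be²⁺ < Mg²⁺ (same group, 1 shell fewer); Mg²⁺ < Na⁺ (both 10 e⁻, Z=12>11); Na⁺ < F⁻ (both 10 e⁻, Z=11>9); F⁻ < O²⁻ (isoelectronic, higher Z=9 is smaller).
Putting Mg²⁺ in gives Be²⁺ < Mg²⁺ < Na⁺ < F⁻ < O²⁻; it lands at slot 2.

2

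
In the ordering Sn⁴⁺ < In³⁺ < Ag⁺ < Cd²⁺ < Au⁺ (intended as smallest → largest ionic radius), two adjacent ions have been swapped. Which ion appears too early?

Ag⁺

Check each adjacent pair. Ag⁺ and Cd²⁺ are reversed: Cd²⁺ and Ag⁺ share 46 electrons; the higher nuclear charge on Cd (Z=48) contracts it more, so Cd²⁺ < Ag⁺. No other neighbouring pair contradicts the periodic trends, so Ag⁺ is the ion listed too early.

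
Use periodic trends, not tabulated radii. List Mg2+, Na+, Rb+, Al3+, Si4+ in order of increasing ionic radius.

Si4+ < Al3+ < Mg2+ < Na+ < Rb+

Electron counts and nuclear charges: Si4+: 10 e⁻, Z=14, Al3+: 10 e⁻, Z=13, Mg2+: 10 e⁻, Z=12, Na+: 10 e⁻, Z=11, Rb+: 36 e⁻, Z=37. Si4+ < Al3+ (both 10 e⁻, Z=14>13); Al3+ < Mg2+ (isoelectronic, higher Z=13 is smaller); Mg2+ < Na+ (isoelectronic, higher Z=12 is smaller); Na+ < Rb+ (same group, 2 shells fewer).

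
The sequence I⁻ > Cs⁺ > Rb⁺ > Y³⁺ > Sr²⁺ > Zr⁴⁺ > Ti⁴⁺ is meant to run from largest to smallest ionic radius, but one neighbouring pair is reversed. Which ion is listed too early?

Y³⁺

Compare adjacent ions: both have 36 electrons but Z(Y)=39 > Z(Sr)=38, so Y³⁺ should be the smaller of the two — yet in this decreasing list Y³⁺ sits before Sr²⁺. Nothing else is reversed, so Y³⁺ should move one place to the right.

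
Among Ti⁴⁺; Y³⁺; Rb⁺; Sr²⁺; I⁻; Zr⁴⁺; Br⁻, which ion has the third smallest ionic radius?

Y³⁺

Electron counts and nuclear charges: Ti⁴⁺ (Z=22, 18 e⁻), Zr⁴⁺ (Z=40, 36 e⁻), Y³⁺ (Z=39, 36 e⁻), Sr²⁺ (Z=38, 36 e⁻), Rb⁺ (Z=37, 36 e⁻), Br⁻ (Z=35, 36 e⁻), I⁻ (Z=53, 54 e⁻). Ti⁴⁺ < Zr⁴⁺ (same group, period 4 vs 5); Zr⁴⁺ < Y³⁺ (both 36 e⁻, Z=40>39); Y³⁺ < Sr²⁺ (isoelectronic, higher Z=39 is smaller); Sr²⁺ < Rb⁺ (isoelectronic, higher Z=38 is smaller); Rb⁺ < Br⁻ (isoelectronic, higher Z=37 is smaller); Br⁻ < I⁻ (same group, 1 shell fewer).
So the order is Ti⁴⁺ < Zr⁴⁺ < Y³⁺ < Sr²⁺ < Rb⁺ < Br⁻ < I⁻; the 3rd-smallest ion is Y³⁺.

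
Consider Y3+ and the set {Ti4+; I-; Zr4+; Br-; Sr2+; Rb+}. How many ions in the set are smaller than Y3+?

Ti4+ (Z=22, 18 e⁻), Zr4+ (Z=40, 36 e⁻), Y3+ (Z=39, 36 e⁻), Sr2+ (Z=38, 36 e⁻), Rb+ (Z=37, 36 e⁻), Br- (Z=35, 36 e⁻), I- (Z=53, 54 e⁻). Ti4+ < Zr4+ (same group, period 4 vs 5); Zr4+ < Y3+ (isoelectronic, higher Z=40 is smaller); Y3+ < Sr2+ (both 36 e⁻, Z=39>38); Sr2+ < Rb+ (both 36 e⁻, Z=38>37); Rb+ < Br- (both 36 e⁻, Z=37>35); Br- < I- (same group, 1 shell fewer).
Overall: Ti4+ < Zr4+ < Y3+ < Sr2+ < Rb+ < Br- < I-. Y3+ has 2 below it and 4 above. So 2 are smaller.

2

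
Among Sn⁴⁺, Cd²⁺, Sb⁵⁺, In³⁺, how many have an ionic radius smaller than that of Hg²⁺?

Sb⁵⁺ has 46 e⁻ (Z=51), Sn⁴⁺ has 46 e⁻ (Z=50), In³⁺ has 46 e⁻ (Z=49), Cd²⁺ has 46 e⁻ (Z=48), Hg²⁺ has 78 e⁻ (Z=80). Sb⁵⁺ < Sn⁴⁺ (both 46 e⁻, Z=51>50); Sn⁴⁺ < In³⁺ (both 46 e⁻, Z=50>49); In³⁺ < Cd²⁺ (both 46 e⁻, Z=49>48); Cd²⁺ < Hg²⁺ (same group, period 5 vs 6).
Overall: Sb⁵⁺ < Sn⁴⁺ < In³⁺ < Cd²⁺ < Hg²⁺. Hg²⁺ has 4 below it and 0 above. Count: 4.

4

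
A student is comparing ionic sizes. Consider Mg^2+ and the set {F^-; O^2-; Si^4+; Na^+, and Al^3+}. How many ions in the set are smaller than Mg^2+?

Each ion has 10 electrons. The ranking follows nuclear charge in reverse — greater Z gives a smaller radius. Si^4+ (Z=14), Al^3+ (Z=13), Mg^2+ (Z=12), Na^+ (Z=11), F^- (Z=9), O^2- (Z=8).
Ordering all of them (including Mg^2+) by radius gives Si^4+ < Al^3+ < Mg^2+ < Na^+ < F^- < O^2-. That's 2.

2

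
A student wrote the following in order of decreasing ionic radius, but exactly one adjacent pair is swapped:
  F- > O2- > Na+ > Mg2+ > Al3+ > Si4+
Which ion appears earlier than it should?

F-

Scanning neighbour by neighbour, only F-/O2- violates a trend: F- and O2- share 10 electrons; the higher nuclear charge on F (Z=9) contracts it more, so F- < O2-. That makes F- the one sitting a position early relative to where it belongs.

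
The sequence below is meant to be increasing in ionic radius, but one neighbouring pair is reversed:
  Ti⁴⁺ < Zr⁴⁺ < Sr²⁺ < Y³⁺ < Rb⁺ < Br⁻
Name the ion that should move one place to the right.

Sr²⁺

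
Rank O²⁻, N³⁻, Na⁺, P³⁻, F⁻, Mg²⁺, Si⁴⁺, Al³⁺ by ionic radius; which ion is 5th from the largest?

Electron counts and nuclear charges: Si⁴⁺ has 10 e⁻ (Z=14), Al³⁺ has 10 e⁻ (Z=13), Mg²⁺ has 10 e⁻ (Z=12), Na⁺ has 10 e⁻ (Z=11), F⁻ has 10 e⁻ (Z=9), O²⁻ has 10 e⁻ (Z=8), N³⁻ has 10 e⁻ (Z=7), P³⁻ has 18 e⁻ (Z=15). Si⁴⁺ < Al³⁺ (isoelectronic, higher Z=14 is smaller); Al³⁺ < Mg²⁺ (isoelectronic, higher Z=13 is smaller); Mg²⁺ < Na⁺ (both 10 e⁻, Z=12>11); Na⁺ < F⁻ (isoelectronic, higher Z=11 is smaller); F⁻ < O²⁻ (both 10 e⁻, Z=9>8); O²⁻ < N³⁻ (isoelectronic, higher Z=8 is smaller); N³⁻ < P³⁻ (same group, 1 shell fewer).
That gives Si⁴⁺ < Al³⁺ < Mg²⁺ < Na⁺ < F⁻ < O²⁻ < N³⁻ < P³⁻. From the largest end, number 5 is Na⁺.

Na⁺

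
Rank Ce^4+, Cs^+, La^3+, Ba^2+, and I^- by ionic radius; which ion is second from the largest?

Cs^+

All of these have 54 electrons (isoelectronic). With the same electron cloud, the ion with the most protons pulls it in tightest. Nuclear charges: Ce^4+ (Z=58), La^3+ (Z=57), Ba^2+ (Z=56), Cs^+ (Z=55), I^- (Z=53). Highest Z is smallest.
So the order is Ce^4+ < La^3+ < Ba^2+ < Cs^+ < I^-; the 2nd-largest ion is Cs^+.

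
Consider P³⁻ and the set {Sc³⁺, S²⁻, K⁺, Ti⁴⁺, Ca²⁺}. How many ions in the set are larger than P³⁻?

Each ion has 18 electrons. The ranking follows nuclear charge in reverse — greater Z gives a smaller radius. Ti⁴⁺ (Z=22), Sc³⁺ (Z=21), Ca²⁺ (Z=20), K⁺ (Z=19), S²⁻ (Z=16), P³⁻ (Z=15).
Relative to P³⁻, the ions that are larger are none. That's 0.

0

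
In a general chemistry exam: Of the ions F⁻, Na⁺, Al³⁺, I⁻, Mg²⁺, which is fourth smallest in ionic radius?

Al³⁺: 10 e⁻, Z=13, Mg²⁺: 10 e⁻, Z=12, Na⁺: 10 e⁻, Z=11, F⁻: 10 e⁻, Z=9, I⁻: 54 e⁻, Z=53. Al³⁺ < Mg²⁺ (both 10 e⁻, Z=13>12); Mg²⁺ < Na⁺ (both 10 e⁻, Z=12>11); Na⁺ < F⁻ (both 10 e⁻, Z=11>9); F⁻ < I⁻ (same group, period 2 vs 5).
That gives Al³⁺ < Mg²⁺ < Na⁺ < F⁻ < I⁻. From the smallest end, number 4 is F⁻.

F⁻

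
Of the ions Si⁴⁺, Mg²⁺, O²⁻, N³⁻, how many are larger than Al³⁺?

Isoelectronic series (10 e⁻ each). Size is set by nuclear charge: more protons means a smaller ion. Si⁴⁺ (Z=14), Al³⁺ (Z=13), Mg²⁺ (Z=12), O²⁻ (Z=8), N³⁻ (Z=7).
Placing each against Al³⁺: smaller — Si⁴⁺; larger — Mg²⁺, O²⁻, N³⁻. That's 3.

3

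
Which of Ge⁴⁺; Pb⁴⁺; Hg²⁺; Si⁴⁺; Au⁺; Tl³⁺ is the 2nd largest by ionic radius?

Si⁴⁺ (Z=14, 10 e⁻), Ge⁴⁺ (Z=32, 28 e⁻), Pb⁴⁺ (Z=82, 78 e⁻), Tl³⁺ (Z=81, 78 e⁻), Hg²⁺ (Z=80, 78 e⁻), Au⁺ (Z=79, 78 e⁻). Si⁴⁺ < Ge⁴⁺ (same group, period 3 vs 4); Ge⁴⁺ < Pb⁴⁺ (same group, 2 shells fewer); Pb⁴⁺ < Tl³⁺ (isoelectronic, higher Z=82 is smaller); Tl³⁺ < Hg²⁺ (isoelectronic, higher Z=81 is smaller); Hg²⁺ < Au⁺ (isoelectronic, higher Z=80 is smaller).
Full ascending order: Si⁴⁺ < Ge⁴⁺ < Pb⁴⁺ < Tl³⁺ < Hg²⁺ < Au⁺. Counting from the largest, position 2 is Hg²⁺.

Hg²⁺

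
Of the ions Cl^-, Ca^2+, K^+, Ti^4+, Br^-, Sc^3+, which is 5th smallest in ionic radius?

Cl^-

First list Z and electron count for each: Ti^4+: 18 e⁻, Z=22, Sc^3+: 18 e⁻, Z=21, Ca^2+: 18 e⁻, Z=20, K^+: 18 e⁻, Z=19, Cl^-: 18 e⁻, Z=17, Br^-: 36 e⁻, Z=35. Ti^4+ < Sc^3+ (both 18 e⁻, Z=22>21); Sc^3+ < Ca^2+ (both 18 e⁻, Z=21>20); Ca^2+ < K^+ (both 18 e⁻, Z=20>19); K^+ < Cl^- (isoelectronic, higher Z=19 is smaller); Cl^- < Br^- (same group, 1 shell fewer).
So the order is Ti^4+ < Sc^3+ < Ca^2+ < K^+ < Cl^- < Br^-; the 5th-smallest ion is Cl^-.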